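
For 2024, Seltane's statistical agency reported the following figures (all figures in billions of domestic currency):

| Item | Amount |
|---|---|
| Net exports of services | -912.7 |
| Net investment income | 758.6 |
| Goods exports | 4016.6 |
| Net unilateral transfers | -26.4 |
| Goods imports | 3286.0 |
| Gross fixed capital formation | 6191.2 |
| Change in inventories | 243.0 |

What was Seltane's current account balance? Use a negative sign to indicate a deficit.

Goods balance = 4016.6 - 3286.0 = 730.6
Services balance = -912.7
Trade balance (goods + services) = 730.6 + (-912.7) = -182.1
Net primary income = 758.6
Net secondary income = -26.4
Current account = -182.1 + 758.6 + (-26.4) = 550.1

550.1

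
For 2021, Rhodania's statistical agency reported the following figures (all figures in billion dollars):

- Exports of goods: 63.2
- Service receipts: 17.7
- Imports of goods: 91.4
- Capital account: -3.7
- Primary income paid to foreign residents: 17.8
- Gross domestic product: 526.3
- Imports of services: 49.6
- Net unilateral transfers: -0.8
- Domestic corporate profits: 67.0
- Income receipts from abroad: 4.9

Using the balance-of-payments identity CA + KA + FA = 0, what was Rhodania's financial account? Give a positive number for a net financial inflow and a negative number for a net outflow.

Goods balance = 63.2 - 91.4 = -28.2
Services balance = 17.7 - 49.6 = -31.9
Trade balance (goods + services) = -28.2 + (-31.9) = -60.1
Net primary income = 4.9 - 17.8 = -12.9
Net secondary income = -0.8
Current account = -60.1 + (-12.9) + (-0.8) = -73.8
Financial account = -(-73.8 + (-3.7)) = 77.5

77.5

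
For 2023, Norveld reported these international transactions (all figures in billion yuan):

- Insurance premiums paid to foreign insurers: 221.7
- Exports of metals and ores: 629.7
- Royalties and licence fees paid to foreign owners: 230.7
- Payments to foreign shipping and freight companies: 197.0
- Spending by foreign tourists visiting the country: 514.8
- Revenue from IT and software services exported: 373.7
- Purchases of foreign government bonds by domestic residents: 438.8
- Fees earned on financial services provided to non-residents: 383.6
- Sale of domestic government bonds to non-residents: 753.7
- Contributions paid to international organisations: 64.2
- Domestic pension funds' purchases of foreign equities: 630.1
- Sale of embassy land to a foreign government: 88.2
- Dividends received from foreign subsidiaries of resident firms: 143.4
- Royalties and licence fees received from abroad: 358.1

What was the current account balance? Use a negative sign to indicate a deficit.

Goods: 629.7
Services: -197.0 - 230.7 + 373.7 + 383.6 + 358.1 - 221.7 + 514.8 = 980.8
Primary income: 143.4
Secondary income: -64.2
Current account = 629.7 + 980.8 + 143.4 + (-64.2) = 1689.7
(Excluded from the current account — financial account: purchases of foreign government bonds by domestic residents 438.8, sale of domestic government bonds to non-residents 753.7, domestic pension funds' purchases of foreign equities 630.1; capital account: sale of embassy land to a foreign government 88.2.)

1689.7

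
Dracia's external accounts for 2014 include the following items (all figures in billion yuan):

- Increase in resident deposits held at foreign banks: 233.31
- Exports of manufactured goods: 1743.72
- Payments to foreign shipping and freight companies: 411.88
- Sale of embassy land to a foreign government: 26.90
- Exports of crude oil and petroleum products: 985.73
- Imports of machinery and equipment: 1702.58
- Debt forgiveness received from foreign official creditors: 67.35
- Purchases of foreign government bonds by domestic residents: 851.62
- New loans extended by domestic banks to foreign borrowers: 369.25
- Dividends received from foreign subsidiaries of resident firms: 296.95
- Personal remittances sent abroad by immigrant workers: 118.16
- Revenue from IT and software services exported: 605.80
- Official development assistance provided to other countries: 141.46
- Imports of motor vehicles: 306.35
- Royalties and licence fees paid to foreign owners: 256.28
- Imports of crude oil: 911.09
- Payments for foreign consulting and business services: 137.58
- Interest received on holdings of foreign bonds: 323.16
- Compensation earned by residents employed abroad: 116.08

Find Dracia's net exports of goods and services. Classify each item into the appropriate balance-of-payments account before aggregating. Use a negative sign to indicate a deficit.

-390.51

Goods: 985.73 - 1702.58 + 1743.72 - 306.35 - 911.09 = -190.57
Services: -411.88 + 605.80 - 137.58 - 256.28 = -199.94
Trade balance = -190.57 + (-199.94) = -390.51
(Excluded from the trade balance — financial account: increase in resident deposits held at foreign banks 233.31, purchases of foreign government bonds by domestic residents 851.62, new loans extended by domestic banks to foreign borrowers 369.25; capital account: sale of embassy land to a foreign government 26.90, debt forgiveness received from foreign official creditors 67.35; primary income: dividends received from foreign subsidiaries of resident firms 296.95, interest received on holdings of foreign bonds 323.16, compensation earned by residents employed abroad 116.08; secondary income: personal remittances sent abroad by immigrant workers 118.16, official development assistance provided to other countries 141.46.)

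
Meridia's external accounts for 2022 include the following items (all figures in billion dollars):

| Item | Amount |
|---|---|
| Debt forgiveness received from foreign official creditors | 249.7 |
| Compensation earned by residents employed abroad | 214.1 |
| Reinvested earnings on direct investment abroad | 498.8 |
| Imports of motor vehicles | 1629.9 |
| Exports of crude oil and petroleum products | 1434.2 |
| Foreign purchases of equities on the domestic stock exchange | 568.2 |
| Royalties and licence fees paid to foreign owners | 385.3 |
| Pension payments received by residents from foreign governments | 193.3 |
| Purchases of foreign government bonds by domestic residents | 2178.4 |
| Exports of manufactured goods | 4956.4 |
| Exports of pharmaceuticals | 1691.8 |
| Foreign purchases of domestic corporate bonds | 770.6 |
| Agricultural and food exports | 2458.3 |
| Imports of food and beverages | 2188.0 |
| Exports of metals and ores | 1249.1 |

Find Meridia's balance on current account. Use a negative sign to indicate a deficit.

Goods: 1249.1 - 1629.9 - 2188.0 + 4956.4 + 1434.2 + 1691.8 + 2458.3 = 7971.9
Services: -385.3
Primary income: 498.8 + 214.1 = 712.9
Secondary income: 193.3
Current account = 7971.9 + (-385.3) + 712.9 + 193.3 = 8492.8
(Excluded from the current account — capital account: debt forgiveness received from foreign official creditors 249.7; financial account: foreign purchases of equities on the domestic stock exchange 568.2, purchases of foreign government bonds by domestic residents 2178.4, foreign purchases of domestic corporate bonds 770.6.)

8492.8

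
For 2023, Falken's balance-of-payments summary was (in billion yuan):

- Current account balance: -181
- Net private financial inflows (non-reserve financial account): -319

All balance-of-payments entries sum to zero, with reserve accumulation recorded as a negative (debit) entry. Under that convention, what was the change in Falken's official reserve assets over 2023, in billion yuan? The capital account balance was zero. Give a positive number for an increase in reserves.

-500

Official reserve transactions balance = -((-181) + (-319)) = 500
An accumulation of reserves is recorded as a debit (negative entry), so the change in the stock of reserves is the negative of that balance.
Change in official reserves = -(500) = -500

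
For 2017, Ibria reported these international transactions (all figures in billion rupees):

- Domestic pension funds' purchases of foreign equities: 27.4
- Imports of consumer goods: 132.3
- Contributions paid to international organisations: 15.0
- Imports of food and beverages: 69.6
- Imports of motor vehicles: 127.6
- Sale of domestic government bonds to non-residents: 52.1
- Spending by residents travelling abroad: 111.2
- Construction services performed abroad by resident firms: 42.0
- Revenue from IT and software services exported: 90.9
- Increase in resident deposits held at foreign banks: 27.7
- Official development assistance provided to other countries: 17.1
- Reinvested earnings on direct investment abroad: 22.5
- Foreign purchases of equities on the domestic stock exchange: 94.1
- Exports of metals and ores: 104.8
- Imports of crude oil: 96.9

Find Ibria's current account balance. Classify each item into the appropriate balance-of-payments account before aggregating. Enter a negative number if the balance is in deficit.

-309.5

Goods: -69.6 - 127.6 - 132.3 - 96.9 + 104.8 = -321.6
Services: -111.2 + 42.0 + 90.9 = 21.7
Primary income: 22.5
Secondary income: -15.0 - 17.1 = -32.1
Current account = (-321.6) + 21.7 + 22.5 + (-32.1) = -309.5
(Excluded from the current account — financial account: domestic pension funds' purchases of foreign equities 27.4, sale of domestic government bonds to non-residents 52.1, increase in resident deposits held at foreign banks 27.7, foreign purchases of equities on the domestic stock exchange 94.1.)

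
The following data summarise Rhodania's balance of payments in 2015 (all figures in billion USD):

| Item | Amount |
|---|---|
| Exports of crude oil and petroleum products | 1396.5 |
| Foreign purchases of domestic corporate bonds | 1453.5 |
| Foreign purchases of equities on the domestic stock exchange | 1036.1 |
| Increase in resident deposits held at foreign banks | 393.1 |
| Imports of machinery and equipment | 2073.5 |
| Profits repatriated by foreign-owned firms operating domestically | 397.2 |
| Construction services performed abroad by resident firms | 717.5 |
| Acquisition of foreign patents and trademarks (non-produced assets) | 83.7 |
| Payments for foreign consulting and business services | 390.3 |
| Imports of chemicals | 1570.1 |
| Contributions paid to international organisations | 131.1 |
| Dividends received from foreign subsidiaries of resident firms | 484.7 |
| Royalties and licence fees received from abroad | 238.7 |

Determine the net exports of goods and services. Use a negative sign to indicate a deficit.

-1681.2

Goods: 1396.5 - 1570.1 - 2073.5 = -2247.1
Services: 717.5 + 238.7 - 390.3 = 565.9
Trade balance = -2247.1 + 565.9 = -1681.2
(Excluded from the trade balance — financial account: foreign purchases of domestic corporate bonds 1453.5, foreign purchases of equities on the domestic stock exchange 1036.1, increase in resident deposits held at foreign banks 393.1; primary income: profits repatriated by foreign-owned firms operating domestically 397.2, dividends received from foreign subsidiaries of resident firms 484.7; capital account: acquisition of foreign patents and trademarks (non-produced assets) 83.7; secondary income: contributions paid to international organisations 131.1.)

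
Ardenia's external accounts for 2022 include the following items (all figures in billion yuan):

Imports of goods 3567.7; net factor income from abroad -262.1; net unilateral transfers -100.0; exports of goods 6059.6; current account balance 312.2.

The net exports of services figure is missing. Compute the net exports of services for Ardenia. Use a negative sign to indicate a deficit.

Current account = goods balance + services balance + net primary income + net secondary income
Sum of the known components = 2129.8
Net exports of services = CA - (known components) = 312.2 - 2129.8 = -1817.6

-1817.6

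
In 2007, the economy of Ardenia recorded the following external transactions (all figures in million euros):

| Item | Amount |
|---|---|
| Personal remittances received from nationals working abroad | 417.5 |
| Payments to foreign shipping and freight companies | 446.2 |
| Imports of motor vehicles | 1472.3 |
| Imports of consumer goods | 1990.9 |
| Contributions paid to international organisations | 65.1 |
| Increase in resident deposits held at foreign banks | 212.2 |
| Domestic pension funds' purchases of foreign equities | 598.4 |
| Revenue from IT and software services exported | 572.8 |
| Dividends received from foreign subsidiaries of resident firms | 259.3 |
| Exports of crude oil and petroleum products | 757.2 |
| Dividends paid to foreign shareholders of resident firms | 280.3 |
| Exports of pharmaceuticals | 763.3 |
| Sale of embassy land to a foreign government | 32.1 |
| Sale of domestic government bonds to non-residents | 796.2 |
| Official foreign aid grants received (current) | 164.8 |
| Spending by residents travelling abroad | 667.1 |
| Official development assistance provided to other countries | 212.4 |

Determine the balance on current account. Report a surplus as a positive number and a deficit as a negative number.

-2199.4

Goods: 757.2 - 1990.9 + 763.3 - 1472.3 = -1942.7
Services: 572.8 - 667.1 - 446.2 = -540.5
Primary income: 259.3 - 280.3 = -21.0
Secondary income: 417.5 - 65.1 + 164.8 - 212.4 = 304.8
Current account = (-1942.7) + (-540.5) + (-21.0) + 304.8 = -2199.4
(Excluded from the current account — financial account: increase in resident deposits held at foreign banks 212.2, domestic pension funds' purchases of foreign equities 598.4, sale of domestic government bonds to non-residents 796.2; capital account: sale of embassy land to a foreign government 32.1.)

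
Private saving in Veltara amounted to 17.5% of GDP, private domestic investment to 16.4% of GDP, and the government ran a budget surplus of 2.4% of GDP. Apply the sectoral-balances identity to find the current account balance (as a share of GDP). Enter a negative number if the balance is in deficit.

By the sectoral-balances identity, CA = (S_private - I) + (T - G).
Private balance = 17.5 - 16.4 = 1.1
Government balance (T - G) = 2.4
CA = 1.1 + 2.4 = 3.5

3.5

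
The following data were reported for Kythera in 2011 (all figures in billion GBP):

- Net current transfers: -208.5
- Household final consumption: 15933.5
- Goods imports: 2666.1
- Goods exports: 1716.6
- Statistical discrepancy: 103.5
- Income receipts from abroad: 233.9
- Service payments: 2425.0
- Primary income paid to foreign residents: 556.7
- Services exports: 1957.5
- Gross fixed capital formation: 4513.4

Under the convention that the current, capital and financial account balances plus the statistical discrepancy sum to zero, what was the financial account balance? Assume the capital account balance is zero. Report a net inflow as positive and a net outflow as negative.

Goods balance = 1716.6 - 2666.1 = -949.5
Services balance = 1957.5 - 2425.0 = -467.5
Trade balance (goods + services) = -949.5 + (-467.5) = -1417.0
Net primary income = 233.9 - 556.7 = -322.8
Net secondary income = -208.5
Current account = -1417.0 + (-322.8) + (-208.5) = -1948.3
Financial account = -(-1948.3 + 103.5) = 1844.8

1844.8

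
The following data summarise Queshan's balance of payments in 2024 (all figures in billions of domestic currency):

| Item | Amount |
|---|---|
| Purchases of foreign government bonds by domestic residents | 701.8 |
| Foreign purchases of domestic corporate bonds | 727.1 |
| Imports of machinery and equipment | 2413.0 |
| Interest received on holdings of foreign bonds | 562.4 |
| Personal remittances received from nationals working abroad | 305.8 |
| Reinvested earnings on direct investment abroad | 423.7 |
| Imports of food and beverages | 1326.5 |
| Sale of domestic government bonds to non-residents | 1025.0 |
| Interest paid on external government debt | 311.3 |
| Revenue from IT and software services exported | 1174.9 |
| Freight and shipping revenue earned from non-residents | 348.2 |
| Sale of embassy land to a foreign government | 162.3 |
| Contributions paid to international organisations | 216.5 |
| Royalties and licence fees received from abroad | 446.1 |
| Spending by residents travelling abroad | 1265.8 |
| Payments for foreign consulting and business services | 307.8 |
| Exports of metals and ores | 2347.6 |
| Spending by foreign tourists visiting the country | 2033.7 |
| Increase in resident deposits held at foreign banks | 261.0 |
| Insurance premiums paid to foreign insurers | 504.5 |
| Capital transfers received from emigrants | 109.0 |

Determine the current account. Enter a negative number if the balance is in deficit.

Goods: 2347.6 - 1326.5 - 2413.0 = -1391.9
Services: 348.2 + 2033.7 - 504.5 + 1174.9 - 1265.8 - 307.8 + 446.1 = 1924.8
Primary income: -311.3 + 562.4 + 423.7 = 674.8
Secondary income: 305.8 - 216.5 = 89.3
Current account = (-1391.9) + 1924.8 + 674.8 + 89.3 = 1297.0
(Excluded from the current account — financial account: purchases of foreign government bonds by domestic residents 701.8, foreign purchases of domestic corporate bonds 727.1, sale of domestic government bonds to non-residents 1025.0, increase in resident deposits held at foreign banks 261.0; capital account: sale of embassy land to a foreign government 162.3, capital transfers received from emigrants 109.0.)

1297.0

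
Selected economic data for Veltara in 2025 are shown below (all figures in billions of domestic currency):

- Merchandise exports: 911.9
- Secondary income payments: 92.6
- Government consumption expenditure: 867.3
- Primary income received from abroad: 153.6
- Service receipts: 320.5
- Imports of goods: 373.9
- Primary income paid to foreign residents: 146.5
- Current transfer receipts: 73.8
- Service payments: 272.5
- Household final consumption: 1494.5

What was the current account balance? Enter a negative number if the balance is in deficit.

574.3

Goods balance = 911.9 - 373.9 = 538.0
Services balance = 320.5 - 272.5 = 48.0
Trade balance (goods + services) = 538.0 + 48.0 = 586.0
Net primary income = 153.6 - 146.5 = 7.1
Net secondary income = 73.8 - 92.6 = -18.8
Current account = 586.0 + 7.1 + (-18.8) = 574.3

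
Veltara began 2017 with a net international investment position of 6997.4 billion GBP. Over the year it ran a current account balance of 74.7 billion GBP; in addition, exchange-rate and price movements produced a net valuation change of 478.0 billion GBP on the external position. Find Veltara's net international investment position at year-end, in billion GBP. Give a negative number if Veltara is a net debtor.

7550.1

Change in NIIP = current account + net valuation change = 74.7 + 478.0 = 552.7
End-of-year NIIP = 6997.4 + 552.7 = 7550.1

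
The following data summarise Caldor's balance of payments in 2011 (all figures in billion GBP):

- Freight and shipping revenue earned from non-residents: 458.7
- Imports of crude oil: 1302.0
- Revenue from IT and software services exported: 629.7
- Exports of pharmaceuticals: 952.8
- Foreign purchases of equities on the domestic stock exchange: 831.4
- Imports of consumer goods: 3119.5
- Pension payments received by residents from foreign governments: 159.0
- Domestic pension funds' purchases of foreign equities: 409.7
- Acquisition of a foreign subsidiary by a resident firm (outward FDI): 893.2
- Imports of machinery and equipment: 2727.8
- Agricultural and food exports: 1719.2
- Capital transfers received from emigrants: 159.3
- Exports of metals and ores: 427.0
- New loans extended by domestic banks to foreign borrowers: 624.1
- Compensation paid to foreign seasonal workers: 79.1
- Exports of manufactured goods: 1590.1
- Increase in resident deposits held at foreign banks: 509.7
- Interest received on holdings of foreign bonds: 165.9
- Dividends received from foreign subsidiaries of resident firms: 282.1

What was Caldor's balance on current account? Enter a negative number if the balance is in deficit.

Goods: 427.0 + 952.8 - 1302.0 + 1590.1 + 1719.2 - 2727.8 - 3119.5 = -2460.2
Services: 629.7 + 458.7 = 1088.4
Primary income: 165.9 + 282.1 - 79.1 = 368.9
Secondary income: 159.0
Current account = (-2460.2) + 1088.4 + 368.9 + 159.0 = -843.9
(Excluded from the current account — financial account: foreign purchases of equities on the domestic stock exchange 831.4, domestic pension funds' purchases of foreign equities 409.7, acquisition of a foreign subsidiary by a resident firm (outward FDI) 893.2, new loans extended by domestic banks to foreign borrowers 624.1, increase in resident deposits held at foreign banks 509.7; capital account: capital transfers received from emigrants 159.3.)

-843.9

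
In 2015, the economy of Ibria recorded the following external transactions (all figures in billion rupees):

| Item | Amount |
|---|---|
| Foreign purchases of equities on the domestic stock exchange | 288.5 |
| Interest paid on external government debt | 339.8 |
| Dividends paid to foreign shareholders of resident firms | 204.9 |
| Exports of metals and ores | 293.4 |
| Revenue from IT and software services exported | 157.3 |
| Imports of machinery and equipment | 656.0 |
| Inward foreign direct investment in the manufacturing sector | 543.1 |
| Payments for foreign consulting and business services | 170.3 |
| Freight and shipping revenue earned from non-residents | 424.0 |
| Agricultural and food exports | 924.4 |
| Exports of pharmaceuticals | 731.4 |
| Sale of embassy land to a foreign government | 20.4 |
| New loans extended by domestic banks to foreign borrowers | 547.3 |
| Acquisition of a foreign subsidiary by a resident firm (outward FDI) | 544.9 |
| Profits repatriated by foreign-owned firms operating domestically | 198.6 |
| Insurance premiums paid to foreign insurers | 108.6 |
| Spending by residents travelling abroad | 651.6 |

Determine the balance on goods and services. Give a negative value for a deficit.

944.0

Goods: 293.4 - 656.0 + 924.4 + 731.4 = 1293.2
Services: -108.6 + 157.3 - 170.3 + 424.0 - 651.6 = -349.2
Trade balance = 1293.2 + (-349.2) = 944.0
(Excluded from the trade balance — financial account: foreign purchases of equities on the domestic stock exchange 288.5, inward foreign direct investment in the manufacturing sector 543.1, new loans extended by domestic banks to foreign borrowers 547.3, acquisition of a foreign subsidiary by a resident firm (outward FDI) 544.9; primary income: interest paid on external government debt 339.8, dividends paid to foreign shareholders of resident firms 204.9, profits repatriated by foreign-owned firms operating domestically 198.6; capital account: sale of embassy land to a foreign government 20.4.)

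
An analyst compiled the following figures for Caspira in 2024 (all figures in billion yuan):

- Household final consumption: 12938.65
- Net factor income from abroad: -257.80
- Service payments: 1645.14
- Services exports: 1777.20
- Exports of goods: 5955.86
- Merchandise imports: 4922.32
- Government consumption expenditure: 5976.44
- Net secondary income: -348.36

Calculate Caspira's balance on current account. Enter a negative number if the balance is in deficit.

Goods balance = 5955.86 - 4922.32 = 1033.54
Services balance = 1777.20 - 1645.14 = 132.06
Trade balance (goods + services) = 1033.54 + 132.06 = 1165.60
Net primary income = -257.80
Net secondary income = -348.36
Current account = 1165.60 + (-257.80) + (-348.36) = 559.44

559.44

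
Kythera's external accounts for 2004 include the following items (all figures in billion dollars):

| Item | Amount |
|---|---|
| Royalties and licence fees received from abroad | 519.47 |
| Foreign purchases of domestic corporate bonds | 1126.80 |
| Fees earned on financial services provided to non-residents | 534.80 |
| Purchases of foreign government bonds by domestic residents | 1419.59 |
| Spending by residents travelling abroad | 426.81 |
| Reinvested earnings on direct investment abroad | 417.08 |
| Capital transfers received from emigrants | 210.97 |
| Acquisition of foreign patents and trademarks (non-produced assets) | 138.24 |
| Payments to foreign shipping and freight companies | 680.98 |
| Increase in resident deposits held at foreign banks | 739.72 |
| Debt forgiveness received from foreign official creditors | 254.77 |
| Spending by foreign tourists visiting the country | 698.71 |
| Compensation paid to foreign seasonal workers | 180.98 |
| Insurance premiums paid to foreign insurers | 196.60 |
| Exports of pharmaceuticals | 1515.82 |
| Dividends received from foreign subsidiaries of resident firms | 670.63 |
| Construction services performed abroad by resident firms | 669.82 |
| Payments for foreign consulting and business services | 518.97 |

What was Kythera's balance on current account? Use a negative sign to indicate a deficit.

Goods: 1515.82
Services: -196.60 + 698.71 - 680.98 - 518.97 - 426.81 + 669.82 + 534.80 + 519.47 = 599.44
Primary income: 417.08 + 670.63 - 180.98 = 906.73
Current account = 1515.82 + 599.44 + 906.73 = 3021.99
(Excluded from the current account — financial account: foreign purchases of domestic corporate bonds 1126.80, purchases of foreign government bonds by domestic residents 1419.59, increase in resident deposits held at foreign banks 739.72; capital account: capital transfers received from emigrants 210.97, acquisition of foreign patents and trademarks (non-produced assets) 138.24, debt forgiveness received from foreign official creditors 254.77.)

3021.99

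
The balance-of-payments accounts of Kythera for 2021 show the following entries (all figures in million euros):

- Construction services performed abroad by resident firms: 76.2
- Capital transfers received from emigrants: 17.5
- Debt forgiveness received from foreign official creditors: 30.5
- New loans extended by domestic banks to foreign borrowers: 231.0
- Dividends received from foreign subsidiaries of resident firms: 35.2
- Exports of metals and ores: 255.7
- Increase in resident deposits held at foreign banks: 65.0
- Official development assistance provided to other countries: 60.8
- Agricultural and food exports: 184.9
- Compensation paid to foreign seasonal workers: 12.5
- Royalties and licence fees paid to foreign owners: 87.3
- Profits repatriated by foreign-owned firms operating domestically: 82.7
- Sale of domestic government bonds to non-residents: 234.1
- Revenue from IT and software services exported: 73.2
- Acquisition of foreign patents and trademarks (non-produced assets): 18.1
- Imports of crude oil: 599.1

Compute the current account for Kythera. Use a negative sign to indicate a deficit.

Goods: 255.7 + 184.9 - 599.1 = -158.5
Services: 76.2 - 87.3 + 73.2 = 62.1
Primary income: 35.2 - 82.7 - 12.5 = -60.0
Secondary income: -60.8
Current account = (-158.5) + 62.1 + (-60.0) + (-60.8) = -217.2
(Excluded from the current account — capital account: capital transfers received from emigrants 17.5, debt forgiveness received from foreign official creditors 30.5, acquisition of foreign patents and trademarks (non-produced assets) 18.1; financial account: new loans extended by domestic banks to foreign borrowers 231.0, increase in resident deposits held at foreign banks 65.0, sale of domestic government bonds to non-residents 234.1.)

-217.2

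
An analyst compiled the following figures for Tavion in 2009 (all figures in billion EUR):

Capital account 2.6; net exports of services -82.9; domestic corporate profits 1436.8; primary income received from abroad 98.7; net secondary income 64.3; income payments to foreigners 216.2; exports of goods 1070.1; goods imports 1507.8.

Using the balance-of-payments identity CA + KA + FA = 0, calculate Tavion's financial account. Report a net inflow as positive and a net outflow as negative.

571.2

Goods balance = 1070.1 - 1507.8 = -437.7
Services balance = -82.9
Trade balance (goods + services) = -437.7 + (-82.9) = -520.6
Net primary income = 98.7 - 216.2 = -117.5
Net secondary income = 64.3
Current account = -520.6 + (-117.5) + 64.3 = -573.8
Financial account = -(-573.8 + 2.6) = 571.2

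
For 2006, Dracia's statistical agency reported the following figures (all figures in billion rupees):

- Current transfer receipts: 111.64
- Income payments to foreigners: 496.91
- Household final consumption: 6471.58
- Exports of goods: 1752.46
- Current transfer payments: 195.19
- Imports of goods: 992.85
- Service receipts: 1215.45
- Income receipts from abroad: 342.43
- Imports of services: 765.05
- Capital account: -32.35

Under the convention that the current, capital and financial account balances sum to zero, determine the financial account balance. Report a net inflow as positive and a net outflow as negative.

Goods balance = 1752.46 - 992.85 = 759.61
Services balance = 1215.45 - 765.05 = 450.40
Trade balance (goods + services) = 759.61 + 450.40 = 1210.01
Net primary income = 342.43 - 496.91 = -154.48
Net secondary income = 111.64 - 195.19 = -83.55
Current account = 1210.01 + (-154.48) + (-83.55) = 971.98
Financial account = -(971.98 + (-32.35)) = -939.63

-939.63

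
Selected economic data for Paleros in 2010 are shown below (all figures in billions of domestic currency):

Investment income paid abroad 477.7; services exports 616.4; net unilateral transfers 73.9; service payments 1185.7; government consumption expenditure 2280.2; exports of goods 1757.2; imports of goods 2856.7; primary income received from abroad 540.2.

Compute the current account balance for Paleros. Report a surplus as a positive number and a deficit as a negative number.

Goods balance = 1757.2 - 2856.7 = -1099.5
Services balance = 616.4 - 1185.7 = -569.3
Trade balance (goods + services) = -1099.5 + (-569.3) = -1668.8
Net primary income = 540.2 - 477.7 = 62.5
Net secondary income = 73.9
Current account = -1668.8 + 62.5 + 73.9 = -1532.4

-1532.4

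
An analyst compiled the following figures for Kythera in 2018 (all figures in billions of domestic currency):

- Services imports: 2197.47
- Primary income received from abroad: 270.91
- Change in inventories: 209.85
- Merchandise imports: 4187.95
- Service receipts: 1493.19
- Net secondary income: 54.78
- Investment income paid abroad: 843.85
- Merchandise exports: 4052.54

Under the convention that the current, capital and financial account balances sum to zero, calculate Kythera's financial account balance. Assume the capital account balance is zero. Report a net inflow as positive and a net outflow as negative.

Goods balance = 4052.54 - 4187.95 = -135.41
Services balance = 1493.19 - 2197.47 = -704.28
Trade balance (goods + services) = -135.41 + (-704.28) = -839.69
Net primary income = 270.91 - 843.85 = -572.94
Net secondary income = 54.78
Current account = -839.69 + (-572.94) + 54.78 = -1357.85
Financial account = -(-1357.85) = 1357.85

1357.85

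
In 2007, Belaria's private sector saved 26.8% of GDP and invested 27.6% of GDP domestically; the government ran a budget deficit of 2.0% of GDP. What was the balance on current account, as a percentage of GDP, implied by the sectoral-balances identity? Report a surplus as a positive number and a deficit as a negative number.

By the sectoral-balances identity, CA = (S_private - I) + (T - G).
Private balance = 26.8 - 27.6 = -0.8
Government balance (T - G) = -2.0
CA = -0.8 + (-2.0) = -2.8

-2.8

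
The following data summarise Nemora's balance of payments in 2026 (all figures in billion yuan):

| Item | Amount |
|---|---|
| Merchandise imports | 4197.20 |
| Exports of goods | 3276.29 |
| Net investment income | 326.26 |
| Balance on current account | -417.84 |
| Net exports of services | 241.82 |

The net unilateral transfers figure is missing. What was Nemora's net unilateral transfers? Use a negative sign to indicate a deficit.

Current account = goods balance + services balance + net primary income + net secondary income
Sum of the known components = -352.83
Net unilateral transfers = CA - (known components) = -417.84 - (-352.83) = -65.01

-65.01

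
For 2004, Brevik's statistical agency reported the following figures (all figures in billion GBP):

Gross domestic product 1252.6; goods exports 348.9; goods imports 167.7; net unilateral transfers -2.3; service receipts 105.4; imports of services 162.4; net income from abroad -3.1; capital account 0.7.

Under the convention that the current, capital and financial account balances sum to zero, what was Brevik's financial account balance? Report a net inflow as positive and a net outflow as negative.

-119.5

Goods balance = 348.9 - 167.7 = 181.2
Services balance = 105.4 - 162.4 = -57.0
Trade balance (goods + services) = 181.2 + (-57.0) = 124.2
Net primary income = -3.1
Net secondary income = -2.3
Current account = 124.2 + (-3.1) + (-2.3) = 118.8
Financial account = -(118.8 + 0.7) = -119.5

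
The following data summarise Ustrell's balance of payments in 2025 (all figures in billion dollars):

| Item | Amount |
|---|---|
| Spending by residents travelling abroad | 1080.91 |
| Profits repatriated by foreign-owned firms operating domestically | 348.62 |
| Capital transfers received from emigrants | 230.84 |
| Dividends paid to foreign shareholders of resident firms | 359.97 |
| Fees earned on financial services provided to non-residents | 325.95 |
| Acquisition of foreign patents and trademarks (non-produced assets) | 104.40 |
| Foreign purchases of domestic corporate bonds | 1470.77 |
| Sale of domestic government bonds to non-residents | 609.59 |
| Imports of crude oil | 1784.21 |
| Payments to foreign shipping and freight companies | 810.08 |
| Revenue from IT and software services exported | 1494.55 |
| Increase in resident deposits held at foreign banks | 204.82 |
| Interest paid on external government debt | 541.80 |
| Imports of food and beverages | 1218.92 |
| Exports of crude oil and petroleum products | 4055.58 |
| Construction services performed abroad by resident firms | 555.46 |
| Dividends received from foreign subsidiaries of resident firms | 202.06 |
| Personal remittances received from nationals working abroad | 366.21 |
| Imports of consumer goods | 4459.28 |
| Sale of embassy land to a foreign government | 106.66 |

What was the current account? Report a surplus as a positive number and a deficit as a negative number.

Goods: 4055.58 - 1784.21 - 1218.92 - 4459.28 = -3406.83
Services: 1494.55 - 1080.91 - 810.08 + 555.46 + 325.95 = 484.97
Primary income: -541.80 + 202.06 - 359.97 - 348.62 = -1048.33
Secondary income: 366.21
Current account = (-3406.83) + 484.97 + (-1048.33) + 366.21 = -3603.98
(Excluded from the current account — capital account: capital transfers received from emigrants 230.84, acquisition of foreign patents and trademarks (non-produced assets) 104.40, sale of embassy land to a foreign government 106.66; financial account: foreign purchases of domestic corporate bonds 1470.77, sale of domestic government bonds to non-residents 609.59, increase in resident deposits held at foreign banks 204.82.)

-3603.98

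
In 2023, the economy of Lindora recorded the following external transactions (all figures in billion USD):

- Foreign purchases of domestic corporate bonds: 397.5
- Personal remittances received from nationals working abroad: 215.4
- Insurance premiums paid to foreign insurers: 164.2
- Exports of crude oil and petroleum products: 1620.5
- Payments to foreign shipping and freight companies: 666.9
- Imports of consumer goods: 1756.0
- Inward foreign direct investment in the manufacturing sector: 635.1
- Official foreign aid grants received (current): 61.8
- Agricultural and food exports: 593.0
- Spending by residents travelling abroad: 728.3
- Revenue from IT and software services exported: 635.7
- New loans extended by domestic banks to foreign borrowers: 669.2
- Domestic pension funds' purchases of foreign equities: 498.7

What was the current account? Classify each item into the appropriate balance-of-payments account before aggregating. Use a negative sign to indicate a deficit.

-189.0

Goods: -1756.0 + 593.0 + 1620.5 = 457.5
Services: 635.7 - 164.2 - 666.9 - 728.3 = -923.7
Secondary income: 215.4 + 61.8 = 277.2
Current account = 457.5 + (-923.7) + 277.2 = -189.0
(Excluded from the current account — financial account: foreign purchases of domestic corporate bonds 397.5, inward foreign direct investment in the manufacturing sector 635.1, new loans extended by domestic banks to foreign borrowers 669.2, domestic pension funds' purchases of foreign equities 498.7.)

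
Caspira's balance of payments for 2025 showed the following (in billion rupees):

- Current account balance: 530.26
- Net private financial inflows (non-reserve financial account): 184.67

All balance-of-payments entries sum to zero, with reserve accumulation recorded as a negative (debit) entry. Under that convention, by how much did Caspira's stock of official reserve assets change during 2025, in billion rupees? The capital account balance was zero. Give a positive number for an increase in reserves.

714.93

Official reserve transactions balance = -(530.26 + 184.67) = -714.93
An accumulation of reserves is recorded as a debit (negative entry), so the change in the stock of reserves is the negative of that balance.
Change in official reserves = -(-714.93) = 714.93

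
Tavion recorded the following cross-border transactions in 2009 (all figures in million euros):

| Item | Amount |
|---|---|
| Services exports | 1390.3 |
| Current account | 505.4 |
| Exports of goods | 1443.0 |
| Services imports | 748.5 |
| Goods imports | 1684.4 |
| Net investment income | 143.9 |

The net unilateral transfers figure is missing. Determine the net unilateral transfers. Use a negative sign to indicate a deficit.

Current account = goods balance + services balance + net primary income + net secondary income
Sum of the known components = 544.3
Net unilateral transfers = CA - (known components) = 505.4 - 544.3 = -38.9

-38.9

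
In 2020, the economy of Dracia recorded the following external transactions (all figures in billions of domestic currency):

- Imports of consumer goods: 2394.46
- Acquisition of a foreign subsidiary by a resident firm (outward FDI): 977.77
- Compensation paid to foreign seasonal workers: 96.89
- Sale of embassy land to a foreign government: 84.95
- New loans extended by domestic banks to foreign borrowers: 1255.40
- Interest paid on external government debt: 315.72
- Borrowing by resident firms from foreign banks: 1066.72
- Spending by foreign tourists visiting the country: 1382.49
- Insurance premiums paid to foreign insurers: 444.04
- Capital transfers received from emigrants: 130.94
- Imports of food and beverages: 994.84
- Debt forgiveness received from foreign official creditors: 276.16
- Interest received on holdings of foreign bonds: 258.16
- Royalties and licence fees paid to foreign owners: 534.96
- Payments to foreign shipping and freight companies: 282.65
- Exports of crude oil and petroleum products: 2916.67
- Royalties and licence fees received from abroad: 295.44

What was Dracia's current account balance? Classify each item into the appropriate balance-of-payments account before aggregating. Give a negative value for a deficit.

-210.80

Goods: 2916.67 - 2394.46 - 994.84 = -472.63
Services: -282.65 - 444.04 + 295.44 - 534.96 + 1382.49 = 416.28
Primary income: 258.16 - 315.72 - 96.89 = -154.45
Current account = (-472.63) + 416.28 + (-154.45) = -210.80
(Excluded from the current account — financial account: acquisition of a foreign subsidiary by a resident firm (outward FDI) 977.77, new loans extended by domestic banks to foreign borrowers 1255.40, borrowing by resident firms from foreign banks 1066.72; capital account: sale of embassy land to a foreign government 84.95, capital transfers received from emigrants 130.94, debt forgiveness received from foreign official creditors 276.16.)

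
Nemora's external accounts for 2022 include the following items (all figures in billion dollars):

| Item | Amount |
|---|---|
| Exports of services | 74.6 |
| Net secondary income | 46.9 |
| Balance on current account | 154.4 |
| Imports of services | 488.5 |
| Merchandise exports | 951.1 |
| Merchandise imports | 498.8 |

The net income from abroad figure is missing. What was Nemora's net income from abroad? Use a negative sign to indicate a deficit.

69.1

Current account = goods balance + services balance + net primary income + net secondary income
Sum of the known components = 85.3
Net income from abroad = CA - (known components) = 154.4 - 85.3 = 69.1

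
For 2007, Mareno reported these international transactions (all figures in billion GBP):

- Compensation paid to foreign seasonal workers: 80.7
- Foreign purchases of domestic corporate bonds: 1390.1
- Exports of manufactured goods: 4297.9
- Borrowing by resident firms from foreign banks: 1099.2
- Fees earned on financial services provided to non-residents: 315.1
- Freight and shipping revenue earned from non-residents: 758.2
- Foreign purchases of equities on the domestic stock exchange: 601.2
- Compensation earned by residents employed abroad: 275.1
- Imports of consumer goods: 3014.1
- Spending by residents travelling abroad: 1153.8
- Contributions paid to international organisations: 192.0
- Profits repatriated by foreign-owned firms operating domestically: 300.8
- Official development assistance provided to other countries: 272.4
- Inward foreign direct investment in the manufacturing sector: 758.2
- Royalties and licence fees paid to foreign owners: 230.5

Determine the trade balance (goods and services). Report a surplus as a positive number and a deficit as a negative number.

972.8

Goods: -3014.1 + 4297.9 = 1283.8
Services: 315.1 - 1153.8 + 758.2 - 230.5 = -311.0
Trade balance = 1283.8 + (-311.0) = 972.8
(Excluded from the trade balance — primary income: compensation paid to foreign seasonal workers 80.7, compensation earned by residents employed abroad 275.1, profits repatriated by foreign-owned firms operating domestically 300.8; financial account: foreign purchases of domestic corporate bonds 1390.1, borrowing by resident firms from foreign banks 1099.2, foreign purchases of equities on the domestic stock exchange 601.2, inward foreign direct investment in the manufacturing sector 758.2; secondary income: contributions paid to international organisations 192.0, official development assistance provided to other countries 272.4.)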